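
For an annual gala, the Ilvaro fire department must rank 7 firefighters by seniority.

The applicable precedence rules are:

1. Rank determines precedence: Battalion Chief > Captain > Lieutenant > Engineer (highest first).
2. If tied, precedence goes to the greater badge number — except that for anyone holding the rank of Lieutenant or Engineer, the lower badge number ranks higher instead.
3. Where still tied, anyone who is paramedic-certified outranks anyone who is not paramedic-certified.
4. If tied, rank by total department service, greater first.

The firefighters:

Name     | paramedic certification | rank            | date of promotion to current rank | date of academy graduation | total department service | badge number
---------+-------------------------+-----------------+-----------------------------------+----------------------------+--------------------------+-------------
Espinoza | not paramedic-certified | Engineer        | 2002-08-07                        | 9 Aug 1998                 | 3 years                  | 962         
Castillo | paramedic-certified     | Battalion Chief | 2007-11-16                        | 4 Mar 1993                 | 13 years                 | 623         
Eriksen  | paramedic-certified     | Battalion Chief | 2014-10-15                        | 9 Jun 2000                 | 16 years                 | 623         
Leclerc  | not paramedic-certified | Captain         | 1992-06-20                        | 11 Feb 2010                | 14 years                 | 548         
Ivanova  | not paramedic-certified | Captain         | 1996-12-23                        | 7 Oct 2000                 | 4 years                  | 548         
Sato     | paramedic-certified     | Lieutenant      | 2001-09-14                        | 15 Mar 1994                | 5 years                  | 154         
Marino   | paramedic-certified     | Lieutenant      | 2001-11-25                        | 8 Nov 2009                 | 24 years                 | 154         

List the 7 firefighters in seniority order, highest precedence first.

By rank: Eriksen and Castillo (Battalion Chief); then Leclerc and Ivanova (Captain); then Marino and Sato (Lieutenant); then Espinoza (Engineer).
Eriksen and Castillo both have badge number 623, so the next rule applies.
Eriksen and Castillo are each paramedic-certified, so the next rule applies.
Among Eriksen and Castillo, by total department service (higher first): Eriksen (16 years) before Castillo (13 years).
Leclerc and Ivanova both have badge number 548, so the next rule applies.
Leclerc and Ivanova are each not paramedic-certified, so the next rule applies.
Among Leclerc and Ivanova, by total department service (higher first): Leclerc (14 years) before Ivanova (4 years).
Marino and Sato both have badge number 154, so the next rule applies.
Marino and Sato are each paramedic-certified, so the next rule applies.
Among Marino and Sato, by total department service (higher first): Marino (24 years) before Sato (5 years).
Full order: Eriksen, Castillo, Leclerc, Ivanova, Marino, Sato, Espinoza.

Eriksen, Castillo, Leclerc, Ivanova, Marino, Sato, Espinoza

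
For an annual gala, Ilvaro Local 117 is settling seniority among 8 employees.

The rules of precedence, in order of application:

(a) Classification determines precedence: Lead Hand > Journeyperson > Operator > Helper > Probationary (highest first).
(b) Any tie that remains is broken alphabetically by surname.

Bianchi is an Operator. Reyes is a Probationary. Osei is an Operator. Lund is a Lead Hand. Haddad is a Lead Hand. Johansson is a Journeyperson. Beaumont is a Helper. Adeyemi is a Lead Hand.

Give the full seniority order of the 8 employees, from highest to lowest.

By classification: Adeyemi, Haddad and Lund (Lead Hand); then Johansson (Journeyperson); then Bianchi and Osei (Operator); then Beaumont (Helper); then Reyes (Probationary).
Among Adeyemi, Haddad and Lund, alphabetically by surname: Adeyemi before Haddad before Lund.
Among Bianchi and Osei, alphabetically by surname: Bianchi before Osei.
Full order: Adeyemi, Haddad, Lund, Johansson, Bianchi, Osei, Beaumont, Reyes.

Adeyemi, Haddad, Lund, Johansson, Bianchi, Osei, Beaumont, Reyes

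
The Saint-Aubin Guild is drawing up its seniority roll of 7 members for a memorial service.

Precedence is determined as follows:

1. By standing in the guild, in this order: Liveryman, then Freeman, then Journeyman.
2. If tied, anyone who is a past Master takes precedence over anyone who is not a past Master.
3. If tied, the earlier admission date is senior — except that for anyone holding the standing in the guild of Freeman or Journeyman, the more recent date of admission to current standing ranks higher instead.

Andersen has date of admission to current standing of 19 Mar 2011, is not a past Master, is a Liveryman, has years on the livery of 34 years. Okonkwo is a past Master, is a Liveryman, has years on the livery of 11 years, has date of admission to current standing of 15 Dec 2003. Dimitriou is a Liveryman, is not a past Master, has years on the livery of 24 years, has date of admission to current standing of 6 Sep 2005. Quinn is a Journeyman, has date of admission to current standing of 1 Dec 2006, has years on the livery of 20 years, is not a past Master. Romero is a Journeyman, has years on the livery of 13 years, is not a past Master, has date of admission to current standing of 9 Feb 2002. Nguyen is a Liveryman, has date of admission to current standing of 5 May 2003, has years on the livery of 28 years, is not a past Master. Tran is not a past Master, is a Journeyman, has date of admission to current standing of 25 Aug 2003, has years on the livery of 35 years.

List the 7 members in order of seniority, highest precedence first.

Okonkwo, Nguyen, Dimitriou, Andersen, Quinn, Tran, Romero

By standing in the guild: Okonkwo, Nguyen, Dimitriou and Andersen (Liveryman); then Quinn, Tran and Romero (Journeyman).
Among Okonkwo, Nguyen, Dimitriou and Andersen, a past Master before not a past Master: Okonkwo (a past Master) before Nguyen, Dimitriou and Andersen (not a past Master).
Among Nguyen, Dimitriou and Andersen, by date of admission to current standing (earlier first): Nguyen (5 May 2003) before Dimitriou (6 Sep 2005) before Andersen (19 Mar 2011).
Quinn, Tran and Romero are each not a past Master, so the next rule applies.
Among Quinn, Tran and Romero, by date of admission to current standing (later first) (reversed rule for this group): Quinn (1 Dec 2006) before Tran (25 Aug 2003) before Romero (9 Feb 2002).
Full order: Okonkwo, Nguyen, Dimitriou, Andersen, Quinn, Tran, Romero.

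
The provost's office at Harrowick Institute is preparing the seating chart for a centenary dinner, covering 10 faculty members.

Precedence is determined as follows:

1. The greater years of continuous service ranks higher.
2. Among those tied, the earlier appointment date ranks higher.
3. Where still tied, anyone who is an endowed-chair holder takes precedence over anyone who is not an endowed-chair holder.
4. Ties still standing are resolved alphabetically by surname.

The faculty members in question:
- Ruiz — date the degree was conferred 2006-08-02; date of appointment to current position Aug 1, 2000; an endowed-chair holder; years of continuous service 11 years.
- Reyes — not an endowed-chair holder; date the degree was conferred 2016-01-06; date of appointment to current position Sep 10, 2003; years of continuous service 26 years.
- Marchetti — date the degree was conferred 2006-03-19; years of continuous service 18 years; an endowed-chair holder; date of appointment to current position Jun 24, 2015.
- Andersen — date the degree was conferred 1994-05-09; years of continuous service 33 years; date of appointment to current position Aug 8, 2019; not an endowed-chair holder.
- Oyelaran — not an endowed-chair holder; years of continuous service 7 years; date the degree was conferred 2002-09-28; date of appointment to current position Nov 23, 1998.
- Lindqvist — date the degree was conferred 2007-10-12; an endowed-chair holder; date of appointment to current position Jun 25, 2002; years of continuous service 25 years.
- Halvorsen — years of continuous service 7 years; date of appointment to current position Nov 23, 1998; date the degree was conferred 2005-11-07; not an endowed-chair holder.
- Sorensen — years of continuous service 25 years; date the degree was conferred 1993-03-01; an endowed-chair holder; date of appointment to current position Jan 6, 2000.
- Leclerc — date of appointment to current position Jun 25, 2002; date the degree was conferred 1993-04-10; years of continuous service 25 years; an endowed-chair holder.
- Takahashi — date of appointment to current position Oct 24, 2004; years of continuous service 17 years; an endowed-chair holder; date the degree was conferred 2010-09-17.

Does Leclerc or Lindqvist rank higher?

Leclerc

By years of continuous service (higher first): Andersen (33 years); then Reyes (26 years); then Sorensen, Leclerc and Lindqvist (each 25 years); then Marchetti (18 years); then Takahashi (17 years); then Ruiz (11 years); then Halvorsen and Oyelaran (both 7 years).
Among Sorensen, Leclerc and Lindqvist, by date of appointment to current position (earlier first): Sorensen (Jan 6, 2000) before Leclerc and Lindqvist (Jun 25, 2002).
Leclerc and Lindqvist are each an endowed-chair holder, so the next rule applies.
Among Leclerc and Lindqvist, alphabetically by surname: Leclerc before Lindqvist.
Halvorsen and Oyelaran both have date of appointment to current position Nov 23, 1998, so the next rule applies.
Halvorsen and Oyelaran are each not an endowed-chair holder, so the next rule applies.
Among Halvorsen and Oyelaran, alphabetically by surname: Halvorsen before Oyelaran.
So Leclerc takes precedence.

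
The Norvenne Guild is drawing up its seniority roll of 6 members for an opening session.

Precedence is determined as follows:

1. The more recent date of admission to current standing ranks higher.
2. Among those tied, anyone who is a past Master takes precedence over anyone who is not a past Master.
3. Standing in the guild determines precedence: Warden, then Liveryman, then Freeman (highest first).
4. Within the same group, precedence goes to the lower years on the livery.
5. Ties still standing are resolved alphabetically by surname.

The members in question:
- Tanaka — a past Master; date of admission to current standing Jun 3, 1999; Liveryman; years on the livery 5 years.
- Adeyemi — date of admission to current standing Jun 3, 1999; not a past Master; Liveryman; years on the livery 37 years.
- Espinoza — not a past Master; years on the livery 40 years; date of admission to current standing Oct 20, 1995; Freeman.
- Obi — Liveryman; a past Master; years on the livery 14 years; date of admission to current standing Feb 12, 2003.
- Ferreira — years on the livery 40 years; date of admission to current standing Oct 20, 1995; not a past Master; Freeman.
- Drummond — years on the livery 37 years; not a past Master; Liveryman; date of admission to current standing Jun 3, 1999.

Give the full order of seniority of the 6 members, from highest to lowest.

Obi, Tanaka, Adeyemi, Drummond, Espinoza, Ferreira

By date of admission to current standing (later first): Obi (Feb 12, 2003); then Tanaka, Adeyemi and Drummond (each Jun 3, 1999); then Espinoza and Ferreira (both Oct 20, 1995).
Among Tanaka, Adeyemi and Drummond, a past Master before not a past Master: Tanaka (a past Master) before Adeyemi and Drummond (not a past Master).
Adeyemi and Drummond are each Liveryman, so the next rule applies.
Adeyemi and Drummond both have years on the livery 37 years, so the next rule applies.
Among Adeyemi and Drummond, alphabetically by surname: Adeyemi before Drummond.
Espinoza and Ferreira are each not a past Master, so the next rule applies.
Espinoza and Ferreira are each Freeman, so the next rule applies.
Espinoza and Ferreira both have years on the livery 40 years, so the next rule applies.
Among Espinoza and Ferreira, alphabetically by surname: Espinoza before Ferreira.
Full order: Obi, Tanaka, Adeyemi, Drummond, Espinoza, Ferreira.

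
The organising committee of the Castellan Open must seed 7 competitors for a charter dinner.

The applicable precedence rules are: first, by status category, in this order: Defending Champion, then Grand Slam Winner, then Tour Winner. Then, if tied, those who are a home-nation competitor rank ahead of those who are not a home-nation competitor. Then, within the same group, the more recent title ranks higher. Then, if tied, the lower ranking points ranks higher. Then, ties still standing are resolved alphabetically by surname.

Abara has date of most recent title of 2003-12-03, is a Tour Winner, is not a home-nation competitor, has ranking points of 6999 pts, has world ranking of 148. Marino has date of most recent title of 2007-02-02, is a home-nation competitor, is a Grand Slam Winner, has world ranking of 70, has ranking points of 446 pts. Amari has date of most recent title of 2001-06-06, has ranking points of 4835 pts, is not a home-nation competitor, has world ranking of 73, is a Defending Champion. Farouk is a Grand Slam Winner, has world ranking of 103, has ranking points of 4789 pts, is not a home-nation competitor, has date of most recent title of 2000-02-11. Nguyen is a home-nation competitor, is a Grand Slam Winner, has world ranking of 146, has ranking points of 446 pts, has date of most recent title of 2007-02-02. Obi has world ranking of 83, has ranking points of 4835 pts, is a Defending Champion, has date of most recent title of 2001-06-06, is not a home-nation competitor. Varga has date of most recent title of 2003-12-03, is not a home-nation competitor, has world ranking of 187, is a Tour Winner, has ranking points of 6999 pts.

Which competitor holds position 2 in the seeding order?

Obi

By status category: Amari and Obi (Defending Champion); then Marino, Nguyen and Farouk (Grand Slam Winner); then Abara and Varga (Tour Winner).
Amari and Obi are each not a home-nation competitor, so the next rule applies.
Amari and Obi both have date of most recent title 2001-06-06, so the next rule applies.
Amari and Obi both have ranking points 4835 pts, so the next rule applies.
Among Amari and Obi, alphabetically by surname: Amari before Obi.
Among Marino, Nguyen and Farouk, a home-nation competitor before not a home-nation competitor: Marino and Nguyen (a home-nation competitor) before Farouk (not a home-nation competitor).
Marino and Nguyen both have date of most recent title 2007-02-02, so the next rule applies.
Marino and Nguyen both have ranking points 446 pts, so the next rule applies.
Among Marino and Nguyen, alphabetically by surname: Marino before Nguyen.
Abara and Varga are each not a home-nation competitor, so the next rule applies.
Abara and Varga both have date of most recent title 2003-12-03, so the next rule applies.
Abara and Varga both have ranking points 6999 pts, so the next rule applies.
Among Abara and Varga, alphabetically by surname: Abara before Varga.
Order: Amari, Obi, Marino, Nguyen, Farouk, Abara, Varga.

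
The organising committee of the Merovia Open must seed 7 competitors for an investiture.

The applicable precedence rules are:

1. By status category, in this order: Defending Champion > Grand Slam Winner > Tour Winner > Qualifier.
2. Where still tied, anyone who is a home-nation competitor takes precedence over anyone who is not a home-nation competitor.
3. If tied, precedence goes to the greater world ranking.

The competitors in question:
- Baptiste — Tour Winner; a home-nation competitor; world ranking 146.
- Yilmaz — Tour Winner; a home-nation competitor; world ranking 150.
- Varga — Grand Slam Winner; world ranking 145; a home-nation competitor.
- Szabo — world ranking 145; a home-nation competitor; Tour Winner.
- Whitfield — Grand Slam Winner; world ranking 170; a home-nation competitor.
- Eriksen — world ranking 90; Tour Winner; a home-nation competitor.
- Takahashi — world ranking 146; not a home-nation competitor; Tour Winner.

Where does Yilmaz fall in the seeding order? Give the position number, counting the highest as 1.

By status category: Whitfield and Varga (Grand Slam Winner); then Yilmaz, Baptiste, Szabo, Eriksen and Takahashi (Tour Winner).
Whitfield and Varga are each a home-nation competitor, so the next rule applies.
Among Whitfield and Varga, by world ranking (higher first): Whitfield (170) before Varga (145).
Among Yilmaz, Baptiste, Szabo, Eriksen and Takahashi, a home-nation competitor before not a home-nation competitor: Yilmaz, Baptiste, Szabo and Eriksen (a home-nation competitor) before Takahashi (not a home-nation competitor).
Among Yilmaz, Baptiste, Szabo and Eriksen, by world ranking (higher first): Yilmaz (150) before Baptiste (146) before Szabo (145) before Eriksen (90).
Order: Whitfield, Varga, Yilmaz, Baptiste, Szabo, Eriksen, Takahashi. So position 3.

3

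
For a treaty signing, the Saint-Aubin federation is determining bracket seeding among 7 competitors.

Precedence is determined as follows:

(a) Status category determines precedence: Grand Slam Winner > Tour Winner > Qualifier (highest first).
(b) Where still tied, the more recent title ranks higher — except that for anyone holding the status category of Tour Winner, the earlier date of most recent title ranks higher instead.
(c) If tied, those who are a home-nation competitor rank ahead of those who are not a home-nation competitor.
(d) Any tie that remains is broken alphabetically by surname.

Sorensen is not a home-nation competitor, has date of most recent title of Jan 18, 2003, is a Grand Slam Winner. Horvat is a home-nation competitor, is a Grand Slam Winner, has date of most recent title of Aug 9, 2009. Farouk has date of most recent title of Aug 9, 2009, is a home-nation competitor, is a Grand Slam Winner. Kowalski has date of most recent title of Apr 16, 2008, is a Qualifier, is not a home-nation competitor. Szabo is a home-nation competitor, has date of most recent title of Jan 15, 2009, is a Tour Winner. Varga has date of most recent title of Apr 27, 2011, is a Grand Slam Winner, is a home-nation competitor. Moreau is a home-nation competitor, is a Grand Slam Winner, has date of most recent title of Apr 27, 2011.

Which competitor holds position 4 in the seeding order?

By status category: Moreau, Varga, Farouk, Horvat and Sorensen (Grand Slam Winner); then Szabo (Tour Winner); then Kowalski (Qualifier).
Among Moreau, Varga, Farouk, Horvat and Sorensen, by date of most recent title (later first): Moreau and Varga (Apr 27, 2011) before Farouk and Horvat (Aug 9, 2009) before Sorensen (Jan 18, 2003).
Moreau and Varga are each a home-nation competitor, so the next rule applies.
Among Moreau and Varga, alphabetically by surname: Moreau before Varga.
Farouk and Horvat are each a home-nation competitor, so the next rule applies.
Among Farouk and Horvat, alphabetically by surname: Farouk before Horvat.
Order: Moreau, Varga, Farouk, Horvat, Sorensen, Szabo, Kowalski.

Horvat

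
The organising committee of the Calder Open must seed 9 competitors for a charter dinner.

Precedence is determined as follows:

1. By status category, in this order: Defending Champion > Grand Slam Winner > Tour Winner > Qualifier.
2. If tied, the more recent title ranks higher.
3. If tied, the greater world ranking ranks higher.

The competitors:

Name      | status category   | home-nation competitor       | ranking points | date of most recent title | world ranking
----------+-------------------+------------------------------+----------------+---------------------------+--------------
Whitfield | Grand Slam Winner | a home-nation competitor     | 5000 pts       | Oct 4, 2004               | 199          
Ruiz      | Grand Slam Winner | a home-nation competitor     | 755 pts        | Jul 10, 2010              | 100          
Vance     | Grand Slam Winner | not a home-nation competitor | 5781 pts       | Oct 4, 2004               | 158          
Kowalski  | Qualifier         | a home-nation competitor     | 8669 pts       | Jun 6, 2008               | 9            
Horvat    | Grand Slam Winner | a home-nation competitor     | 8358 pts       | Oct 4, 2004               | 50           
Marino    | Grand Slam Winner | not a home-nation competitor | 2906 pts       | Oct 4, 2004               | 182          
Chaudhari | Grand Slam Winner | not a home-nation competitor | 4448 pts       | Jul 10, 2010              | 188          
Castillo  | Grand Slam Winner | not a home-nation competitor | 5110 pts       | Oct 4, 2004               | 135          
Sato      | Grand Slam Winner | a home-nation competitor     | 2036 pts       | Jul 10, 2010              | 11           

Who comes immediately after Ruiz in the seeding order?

Sato

By status category: Chaudhari, Ruiz, Sato, Whitfield, Marino, Vance, Castillo and Horvat (Grand Slam Winner); then Kowalski (Qualifier).
Among Chaudhari, Ruiz, Sato, Whitfield, Marino, Vance, Castillo and Horvat, by date of most recent title (later first): Chaudhari, Ruiz and Sato (Jul 10, 2010) before Whitfield, Marino, Vance, Castillo and Horvat (Oct 4, 2004).
Among Chaudhari, Ruiz and Sato, by world ranking (higher first): Chaudhari (188) before Ruiz (100) before Sato (11).
Among Whitfield, Marino, Vance, Castillo and Horvat, by world ranking (higher first): Whitfield (199) before Marino (182) before Vance (158) before Castillo (135) before Horvat (50).
Order: Chaudhari, Ruiz, Sato, Whitfield, Marino, Vance, Castillo, Horvat, Kowalski.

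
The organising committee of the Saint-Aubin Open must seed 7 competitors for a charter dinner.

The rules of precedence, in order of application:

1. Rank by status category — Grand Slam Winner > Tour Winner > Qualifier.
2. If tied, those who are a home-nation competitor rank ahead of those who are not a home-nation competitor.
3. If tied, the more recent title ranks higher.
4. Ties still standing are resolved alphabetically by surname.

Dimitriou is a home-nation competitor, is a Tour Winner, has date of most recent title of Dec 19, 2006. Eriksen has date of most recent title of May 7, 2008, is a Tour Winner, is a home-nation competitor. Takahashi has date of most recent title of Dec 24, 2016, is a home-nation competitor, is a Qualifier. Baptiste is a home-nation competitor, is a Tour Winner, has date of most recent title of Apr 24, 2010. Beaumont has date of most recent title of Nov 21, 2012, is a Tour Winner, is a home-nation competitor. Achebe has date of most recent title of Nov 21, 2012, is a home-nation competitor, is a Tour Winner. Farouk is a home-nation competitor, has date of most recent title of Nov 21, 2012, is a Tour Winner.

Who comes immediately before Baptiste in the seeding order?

By status category: Achebe, Beaumont, Farouk, Baptiste, Eriksen and Dimitriou (Tour Winner); then Takahashi (Qualifier).
Achebe, Beaumont, Farouk, Baptiste, Eriksen and Dimitriou are each a home-nation competitor, so the next rule applies.
Among Achebe, Beaumont, Farouk, Baptiste, Eriksen and Dimitriou, by date of most recent title (later first): Achebe, Beaumont and Farouk (Nov 21, 2012) before Baptiste (Apr 24, 2010) before Eriksen (May 7, 2008) before Dimitriou (Dec 19, 2006).
Among Achebe, Beaumont and Farouk, alphabetically by surname: Achebe before Beaumont before Farouk.
Order: Achebe, Beaumont, Farouk, Baptiste, Eriksen, Dimitriou, Takahashi.

Farouk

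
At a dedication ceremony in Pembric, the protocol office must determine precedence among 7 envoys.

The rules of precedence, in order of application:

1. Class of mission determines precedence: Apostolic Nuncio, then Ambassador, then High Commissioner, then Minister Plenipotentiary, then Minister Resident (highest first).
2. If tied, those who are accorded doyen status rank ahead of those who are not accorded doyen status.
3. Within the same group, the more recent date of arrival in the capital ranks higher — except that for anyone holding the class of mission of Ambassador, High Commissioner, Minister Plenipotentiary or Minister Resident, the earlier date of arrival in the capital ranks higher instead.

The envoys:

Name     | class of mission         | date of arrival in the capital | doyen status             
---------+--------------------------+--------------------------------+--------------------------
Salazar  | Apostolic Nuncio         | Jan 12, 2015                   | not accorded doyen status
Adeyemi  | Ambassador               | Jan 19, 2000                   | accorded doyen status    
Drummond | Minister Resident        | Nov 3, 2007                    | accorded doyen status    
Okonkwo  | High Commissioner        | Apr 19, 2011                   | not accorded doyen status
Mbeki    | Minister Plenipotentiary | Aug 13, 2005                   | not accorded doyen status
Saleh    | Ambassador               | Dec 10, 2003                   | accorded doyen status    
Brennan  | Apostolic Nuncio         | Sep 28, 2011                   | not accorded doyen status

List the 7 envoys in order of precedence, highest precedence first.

By class of mission: Salazar and Brennan (Apostolic Nuncio); then Adeyemi and Saleh (Ambassador); then Okonkwo (High Commissioner); then Mbeki (Minister Plenipotentiary); then Drummond (Minister Resident).
Salazar and Brennan are each not accorded doyen status, so the next rule applies.
Among Salazar and Brennan, by date of arrival in the capital (later first): Salazar (Jan 12, 2015) before Brennan (Sep 28, 2011).
Adeyemi and Saleh are each accorded doyen status, so the next rule applies.
Among Adeyemi and Saleh, by date of arrival in the capital (earlier first) (reversed rule for this group): Adeyemi (Jan 19, 2000) before Saleh (Dec 10, 2003).
Full order: Salazar, Brennan, Adeyemi, Saleh, Okonkwo, Mbeki, Drummond.

Salazar, Brennan, Adeyemi, Saleh, Okonkwo, Mbeki, Drummond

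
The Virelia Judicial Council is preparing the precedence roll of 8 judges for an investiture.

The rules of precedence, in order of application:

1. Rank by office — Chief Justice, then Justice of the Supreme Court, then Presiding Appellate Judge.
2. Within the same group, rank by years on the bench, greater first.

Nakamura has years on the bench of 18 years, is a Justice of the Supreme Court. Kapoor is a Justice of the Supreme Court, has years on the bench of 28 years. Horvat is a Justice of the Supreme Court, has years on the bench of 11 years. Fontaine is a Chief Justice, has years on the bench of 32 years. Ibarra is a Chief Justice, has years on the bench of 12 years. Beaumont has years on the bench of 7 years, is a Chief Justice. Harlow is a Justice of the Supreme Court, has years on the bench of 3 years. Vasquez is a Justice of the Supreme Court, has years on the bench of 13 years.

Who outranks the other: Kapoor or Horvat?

By office: Fontaine, Ibarra and Beaumont (Chief Justice); then Kapoor, Nakamura, Vasquez, Horvat and Harlow (Justice of the Supreme Court).
Among Fontaine, Ibarra and Beaumont, by years on the bench (higher first): Fontaine (32 years) before Ibarra (12 years) before Beaumont (7 years).
Among Kapoor, Nakamura, Vasquez, Horvat and Harlow, by years on the bench (higher first): Kapoor (28 years) before Nakamura (18 years) before Vasquez (13 years) before Horvat (11 years) before Harlow (3 years).
So Kapoor takes precedence.

Kapoor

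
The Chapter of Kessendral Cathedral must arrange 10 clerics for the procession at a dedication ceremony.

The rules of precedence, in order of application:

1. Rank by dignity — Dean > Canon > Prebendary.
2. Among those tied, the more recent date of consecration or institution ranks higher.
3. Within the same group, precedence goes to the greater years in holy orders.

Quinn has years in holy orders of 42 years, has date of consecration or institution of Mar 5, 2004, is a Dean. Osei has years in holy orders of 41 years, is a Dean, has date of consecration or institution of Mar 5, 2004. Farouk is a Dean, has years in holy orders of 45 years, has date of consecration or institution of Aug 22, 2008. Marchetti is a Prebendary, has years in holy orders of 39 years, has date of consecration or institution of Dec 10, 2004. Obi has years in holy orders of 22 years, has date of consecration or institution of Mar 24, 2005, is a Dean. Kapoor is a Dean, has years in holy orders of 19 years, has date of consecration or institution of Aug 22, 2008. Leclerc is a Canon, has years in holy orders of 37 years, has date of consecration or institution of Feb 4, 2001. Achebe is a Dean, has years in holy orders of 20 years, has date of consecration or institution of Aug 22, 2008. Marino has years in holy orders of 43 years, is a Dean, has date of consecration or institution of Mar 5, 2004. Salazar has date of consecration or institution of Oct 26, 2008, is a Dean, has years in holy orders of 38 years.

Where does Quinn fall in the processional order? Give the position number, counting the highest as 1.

By dignity: Salazar, Farouk, Achebe, Kapoor, Obi, Marino, Quinn and Osei (Dean); then Leclerc (Canon); then Marchetti (Prebendary).
Among Salazar, Farouk, Achebe, Kapoor, Obi, Marino, Quinn and Osei, by date of consecration or institution (later first): Salazar (Oct 26, 2008) before Farouk, Achebe and Kapoor (Aug 22, 2008) before Obi (Mar 24, 2005) before Marino, Quinn and Osei (Mar 5, 2004).
Among Farouk, Achebe and Kapoor, by years in holy orders (higher first): Farouk (45 years) before Achebe (20 years) before Kapoor (19 years).
Among Marino, Quinn and Osei, by years in holy orders (higher first): Marino (43 years) before Quinn (42 years) before Osei (41 years).
Order: Salazar, Farouk, Achebe, Kapoor, Obi, Marino, Quinn, Osei, Leclerc, Marchetti. So position 7.

7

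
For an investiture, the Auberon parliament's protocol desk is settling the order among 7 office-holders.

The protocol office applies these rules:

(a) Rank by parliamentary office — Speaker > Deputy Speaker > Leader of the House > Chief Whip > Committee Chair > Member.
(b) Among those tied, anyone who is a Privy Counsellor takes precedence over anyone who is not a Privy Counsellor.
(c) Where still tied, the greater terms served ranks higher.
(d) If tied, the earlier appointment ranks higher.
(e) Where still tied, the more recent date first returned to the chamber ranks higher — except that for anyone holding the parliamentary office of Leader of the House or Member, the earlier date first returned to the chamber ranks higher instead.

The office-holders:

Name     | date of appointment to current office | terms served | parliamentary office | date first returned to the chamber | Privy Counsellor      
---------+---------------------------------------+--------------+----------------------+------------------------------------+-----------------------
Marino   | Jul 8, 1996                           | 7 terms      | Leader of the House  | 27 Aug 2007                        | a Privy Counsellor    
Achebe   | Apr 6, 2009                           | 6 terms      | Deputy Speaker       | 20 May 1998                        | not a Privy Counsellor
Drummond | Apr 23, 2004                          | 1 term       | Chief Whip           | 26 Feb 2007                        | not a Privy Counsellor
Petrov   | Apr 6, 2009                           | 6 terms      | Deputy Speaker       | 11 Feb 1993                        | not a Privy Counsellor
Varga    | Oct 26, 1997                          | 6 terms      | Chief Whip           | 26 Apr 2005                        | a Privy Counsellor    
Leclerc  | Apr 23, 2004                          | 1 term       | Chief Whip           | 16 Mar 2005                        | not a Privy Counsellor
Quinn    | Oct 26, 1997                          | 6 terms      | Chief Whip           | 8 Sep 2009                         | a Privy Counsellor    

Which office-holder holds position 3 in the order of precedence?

By parliamentary office: Achebe and Petrov (Deputy Speaker); then Marino (Leader of the House); then Quinn, Varga, Drummond and Leclerc (Chief Whip).
Achebe and Petrov are each not a Privy Counsellor, so the next rule applies.
Achebe and Petrov both have terms served 6 terms, so the next rule applies.
Achebe and Petrov both have date of appointment to current office Apr 6, 2009, so the next rule applies.
Among Achebe and Petrov, by date first returned to the chamber (later first): Achebe (20 May 1998) before Petrov (11 Feb 1993).
Among Quinn, Varga, Drummond and Leclerc, a Privy Counsellor before not a Privy Counsellor: Quinn and Varga (a Privy Counsellor) before Drummond and Leclerc (not a Privy Counsellor).
Quinn and Varga both have terms served 6 terms, so the next rule applies.
Quinn and Varga both have date of appointment to current office Oct 26, 1997, so the next rule applies.
Among Quinn and Varga, by date first returned to the chamber (later first): Quinn (8 Sep 2009) before Varga (26 Apr 2005).
Drummond and Leclerc both have terms served 1 term, so the next rule applies.
Drummond and Leclerc both have date of appointment to current office Apr 23, 2004, so the next rule applies.
Among Drummond and Leclerc, by date first returned to the chamber (later first): Drummond (26 Feb 2007) before Leclerc (16 Mar 2005).
Order: Achebe, Petrov, Marino, Quinn, Varga, Drummond, Leclerc.

Marino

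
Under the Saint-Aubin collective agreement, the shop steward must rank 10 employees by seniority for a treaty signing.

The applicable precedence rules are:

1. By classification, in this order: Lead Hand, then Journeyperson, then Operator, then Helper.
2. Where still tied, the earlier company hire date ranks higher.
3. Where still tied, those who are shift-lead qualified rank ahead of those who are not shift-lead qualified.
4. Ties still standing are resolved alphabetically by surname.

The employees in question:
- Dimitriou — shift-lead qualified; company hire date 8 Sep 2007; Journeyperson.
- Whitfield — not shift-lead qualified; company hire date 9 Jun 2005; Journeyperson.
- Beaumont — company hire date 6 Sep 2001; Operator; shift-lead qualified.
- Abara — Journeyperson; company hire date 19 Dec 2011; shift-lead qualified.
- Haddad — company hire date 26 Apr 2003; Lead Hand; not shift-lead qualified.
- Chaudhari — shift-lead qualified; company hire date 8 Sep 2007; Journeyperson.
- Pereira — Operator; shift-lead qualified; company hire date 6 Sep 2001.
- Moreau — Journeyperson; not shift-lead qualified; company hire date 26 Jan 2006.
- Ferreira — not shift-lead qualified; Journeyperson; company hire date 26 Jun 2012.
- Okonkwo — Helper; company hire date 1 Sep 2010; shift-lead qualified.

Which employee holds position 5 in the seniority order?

Dimitriou

By classification: Haddad (Lead Hand); then Whitfield, Moreau, Chaudhari, Dimitriou, Abara and Ferreira (Journeyperson); then Beaumont and Pereira (Operator); then Okonkwo (Helper).
Among Whitfield, Moreau, Chaudhari, Dimitriou, Abara and Ferreira, by company hire date (earlier first): Whitfield (9 Jun 2005) before Moreau (26 Jan 2006) before Chaudhari and Dimitriou (8 Sep 2007) before Abara (19 Dec 2011) before Ferreira (26 Jun 2012).
Chaudhari and Dimitriou are each shift-lead qualified, so the next rule applies.
Among Chaudhari and Dimitriou, alphabetically by surname: Chaudhari before Dimitriou.
Beaumont and Pereira both have company hire date 6 Sep 2001, so the next rule applies.
Beaumont and Pereira are each shift-lead qualified, so the next rule applies.
Among Beaumont and Pereira, alphabetically by surname: Beaumont before Pereira.
Order: Haddad, Whitfield, Moreau, Chaudhari, Dimitriou, Abara, Ferreira, Beaumont, Pereira, Okonkwo.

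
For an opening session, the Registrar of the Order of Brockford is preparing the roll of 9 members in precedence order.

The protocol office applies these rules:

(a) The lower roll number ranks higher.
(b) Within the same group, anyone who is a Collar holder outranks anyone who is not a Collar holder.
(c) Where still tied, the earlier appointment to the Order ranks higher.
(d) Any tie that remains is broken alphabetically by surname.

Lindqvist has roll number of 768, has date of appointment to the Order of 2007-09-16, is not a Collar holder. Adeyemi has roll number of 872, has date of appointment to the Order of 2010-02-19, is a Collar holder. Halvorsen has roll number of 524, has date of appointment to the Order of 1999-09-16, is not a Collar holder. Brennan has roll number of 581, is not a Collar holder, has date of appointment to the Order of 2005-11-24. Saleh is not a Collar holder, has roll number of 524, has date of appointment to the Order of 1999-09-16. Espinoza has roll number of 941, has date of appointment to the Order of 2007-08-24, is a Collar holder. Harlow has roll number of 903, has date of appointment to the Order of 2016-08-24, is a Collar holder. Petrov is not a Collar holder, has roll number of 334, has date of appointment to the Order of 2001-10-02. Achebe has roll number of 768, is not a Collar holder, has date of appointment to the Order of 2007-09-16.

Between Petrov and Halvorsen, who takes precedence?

By roll number (lower first): Petrov (334); then Halvorsen and Saleh (both 524); then Brennan (581); then Achebe and Lindqvist (both 768); then Adeyemi (872); then Harlow (903); then Espinoza (941).
Halvorsen and Saleh are each not a Collar holder, so the next rule applies.
Halvorsen and Saleh both have date of appointment to the Order 1999-09-16, so the next rule applies.
Among Halvorsen and Saleh, alphabetically by surname: Halvorsen before Saleh.
Achebe and Lindqvist are each not a Collar holder, so the next rule applies.
Achebe and Lindqvist both have date of appointment to the Order 2007-09-16, so the next rule applies.
Among Achebe and Lindqvist, alphabetically by surname: Achebe before Lindqvist.
So Petrov takes precedence.

Petrov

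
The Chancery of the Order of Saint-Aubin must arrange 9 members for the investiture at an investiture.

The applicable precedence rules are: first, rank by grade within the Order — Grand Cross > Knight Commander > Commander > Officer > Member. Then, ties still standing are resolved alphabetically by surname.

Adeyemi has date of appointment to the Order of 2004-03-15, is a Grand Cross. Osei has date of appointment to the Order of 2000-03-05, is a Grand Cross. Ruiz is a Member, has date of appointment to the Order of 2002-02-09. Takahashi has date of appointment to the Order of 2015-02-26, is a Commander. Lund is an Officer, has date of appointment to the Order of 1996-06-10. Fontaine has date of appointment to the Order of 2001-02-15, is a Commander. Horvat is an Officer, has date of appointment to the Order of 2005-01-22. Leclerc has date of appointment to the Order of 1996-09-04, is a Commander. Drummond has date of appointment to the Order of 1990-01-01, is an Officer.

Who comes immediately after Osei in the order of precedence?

By grade within the Order: Adeyemi and Osei (Grand Cross); then Fontaine, Leclerc and Takahashi (Commander); then Drummond, Horvat and Lund (Officer); then Ruiz (Member).
Among Adeyemi and Osei, alphabetically by surname: Adeyemi before Osei.
Among Fontaine, Leclerc and Takahashi, alphabetically by surname: Fontaine before Leclerc before Takahashi.
Among Drummond, Horvat and Lund, alphabetically by surname: Drummond before Horvat before Lund.
Order: Adeyemi, Osei, Fontaine, Leclerc, Takahashi, Drummond, Horvat, Lund, Ruiz.

Fontaine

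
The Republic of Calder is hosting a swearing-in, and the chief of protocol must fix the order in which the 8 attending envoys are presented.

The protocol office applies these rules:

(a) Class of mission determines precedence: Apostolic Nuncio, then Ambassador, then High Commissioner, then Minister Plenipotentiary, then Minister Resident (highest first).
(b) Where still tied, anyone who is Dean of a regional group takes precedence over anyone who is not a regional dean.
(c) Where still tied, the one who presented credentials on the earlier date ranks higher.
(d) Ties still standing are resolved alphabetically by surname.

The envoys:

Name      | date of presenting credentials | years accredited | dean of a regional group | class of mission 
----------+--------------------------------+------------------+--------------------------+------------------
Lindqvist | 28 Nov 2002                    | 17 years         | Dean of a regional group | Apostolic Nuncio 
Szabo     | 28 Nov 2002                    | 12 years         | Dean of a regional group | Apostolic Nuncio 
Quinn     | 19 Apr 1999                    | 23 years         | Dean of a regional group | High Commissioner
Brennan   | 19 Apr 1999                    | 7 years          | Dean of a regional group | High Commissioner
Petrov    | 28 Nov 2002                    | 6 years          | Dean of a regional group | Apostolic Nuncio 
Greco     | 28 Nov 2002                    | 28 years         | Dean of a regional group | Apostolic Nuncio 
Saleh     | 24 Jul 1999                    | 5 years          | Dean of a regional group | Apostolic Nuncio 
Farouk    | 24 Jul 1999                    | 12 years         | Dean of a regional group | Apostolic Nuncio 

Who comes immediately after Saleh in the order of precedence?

Greco

By class of mission: Farouk, Saleh, Greco, Lindqvist, Petrov and Szabo (Apostolic Nuncio); then Brennan and Quinn (High Commissioner).
Farouk, Saleh, Greco, Lindqvist, Petrov and Szabo are each Dean of a regional group, so the next rule applies.
Among Farouk, Saleh, Greco, Lindqvist, Petrov and Szabo, by date of presenting credentials (earlier first): Farouk and Saleh (24 Jul 1999) before Greco, Lindqvist, Petrov and Szabo (28 Nov 2002).
Among Farouk and Saleh, alphabetically by surname: Farouk before Saleh.
Among Greco, Lindqvist, Petrov and Szabo, alphabetically by surname: Greco before Lindqvist before Petrov before Szabo.
Brennan and Quinn are each Dean of a regional group, so the next rule applies.
Brennan and Quinn both have date of presenting credentials 19 Apr 1999, so the next rule applies.
Among Brennan and Quinn, alphabetically by surname: Brennan before Quinn.
Order: Farouk, Saleh, Greco, Lindqvist, Petrov, Szabo, Brennan, Quinn.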